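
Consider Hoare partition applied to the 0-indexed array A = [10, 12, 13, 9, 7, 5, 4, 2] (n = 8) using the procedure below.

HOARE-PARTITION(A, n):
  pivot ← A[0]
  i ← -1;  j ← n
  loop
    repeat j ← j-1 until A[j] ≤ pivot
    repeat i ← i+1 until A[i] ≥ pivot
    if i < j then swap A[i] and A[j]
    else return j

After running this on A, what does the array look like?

pivot=10
j stops at 7 (2), i stops at 0 (10); swap ⇒ [2, 12, 13, 9, 7, 5, 4, 10]
j stops at 6 (4), i stops at 1 (12); swap ⇒ [2, 4, 13, 9, 7, 5, 12, 10]
j stops at 5 (5), i stops at 2 (13); swap ⇒ [2, 4, 5, 9, 7, 13, 12, 10]
j stops at 4, i stops at 5; i≥j ⇒ return 4. A=[2, 4, 5, 9, 7, 13, 12, 10]

[2, 4, 5, 9, 7, 13, 12, 10]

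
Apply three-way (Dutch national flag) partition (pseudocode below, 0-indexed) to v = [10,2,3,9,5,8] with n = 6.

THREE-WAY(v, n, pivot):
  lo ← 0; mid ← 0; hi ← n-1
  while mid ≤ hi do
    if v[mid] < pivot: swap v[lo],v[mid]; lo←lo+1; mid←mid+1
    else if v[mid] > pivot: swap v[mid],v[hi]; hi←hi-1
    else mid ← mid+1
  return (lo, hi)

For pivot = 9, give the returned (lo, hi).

(4, 4)

lo=0 mid=0 hi=5
10>9: swap(0,5), hi=4 ⇒ [8,2,3,9,5,10]
8<9: swap(0,0), lo=1 mid=1 ⇒ [8,2,3,9,5,10]
2<9: swap(1,1), lo=2 mid=2 ⇒ [8,2,3,9,5,10]
3<9: swap(2,2), lo=3 mid=3 ⇒ [8,2,3,9,5,10]
9=9: mid=4
5<9: swap(3,4), lo=4 mid=5 ⇒ [8,2,3,5,9,10]
done. lo=4 hi=4; v=[8,2,3,5,9,10]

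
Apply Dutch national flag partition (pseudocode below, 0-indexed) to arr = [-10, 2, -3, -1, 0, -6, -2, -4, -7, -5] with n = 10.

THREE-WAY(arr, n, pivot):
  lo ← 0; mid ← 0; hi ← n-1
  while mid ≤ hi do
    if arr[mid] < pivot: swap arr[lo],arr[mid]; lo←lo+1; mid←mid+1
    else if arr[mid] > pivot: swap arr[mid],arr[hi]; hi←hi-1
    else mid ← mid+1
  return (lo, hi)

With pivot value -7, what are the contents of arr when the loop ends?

[-10, -7, -1, 0, -6, -2, -4, -3, -5, 2]

pivot = -7; lo=0, mid=0, hi=9
arr[mid]=-10<-7: swap arr[0],arr[0]; lo=1,mid=1 → [-10, 2, -3, -1, 0, -6, -2, -4, -7, -5]
arr[mid]=2>-7: swap arr[1],arr[9]; hi=8 → [-10, -5, -3, -1, 0, -6, -2, -4, -7, 2]
arr[mid]=-5>-7: swap arr[1],arr[8]; hi=7 → [-10, -7, -3, -1, 0, -6, -2, -4, -5, 2]
arr[mid]=-7=-7: mid=2
arr[mid]=-3>-7: swap arr[2],arr[7]; hi=6 → [-10, -7, -4, -1, 0, -6, -2, -3, -5, 2]
arr[mid]=-4>-7: swap arr[2],arr[6]; hi=5 → [-10, -7, -2, -1, 0, -6, -4, -3, -5, 2]
arr[mid]=-2>-7: swap arr[2],arr[5]; hi=4 → [-10, -7, -6, -1, 0, -2, -4, -3, -5, 2]
arr[mid]=-6>-7: swap arr[2],arr[4]; hi=3 → [-10, -7, 0, -1, -6, -2, -4, -3, -5, 2]
arr[mid]=0>-7: swap arr[2],arr[3]; hi=2 → [-10, -7, -1, 0, -6, -2, -4, -3, -5, 2]
arr[mid]=-1>-7: swap arr[2],arr[2]; hi=1 → [-10, -7, -1, 0, -6, -2, -4, -3, -5, 2]
end: lo=1, hi=1; arr = [-10, -7, -1, 0, -6, -2, -4, -3, -5, 2]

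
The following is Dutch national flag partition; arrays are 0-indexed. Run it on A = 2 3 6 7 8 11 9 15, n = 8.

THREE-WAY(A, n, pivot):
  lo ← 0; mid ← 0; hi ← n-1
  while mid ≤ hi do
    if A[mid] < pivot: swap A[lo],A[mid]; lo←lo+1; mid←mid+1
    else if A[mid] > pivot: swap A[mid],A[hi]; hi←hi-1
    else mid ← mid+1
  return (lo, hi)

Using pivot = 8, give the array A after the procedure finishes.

2 3 6 7 8 9 15 11

lo=0 mid=0 hi=7
2<8: swap(0,0), lo=1 mid=1 ⇒ 2 3 6 7 8 11 9 15
3<8: swap(1,1), lo=2 mid=2 ⇒ 2 3 6 7 8 11 9 15
6<8: swap(2,2), lo=3 mid=3 ⇒ 2 3 6 7 8 11 9 15
7<8: swap(3,3), lo=4 mid=4 ⇒ 2 3 6 7 8 11 9 15
8=8: mid=5
11>8: swap(5,7), hi=6 ⇒ 2 3 6 7 8 15 9 11
15>8: swap(5,6), hi=5 ⇒ 2 3 6 7 8 9 15 11
9>8: swap(5,5), hi=4 ⇒ 2 3 6 7 8 9 15 11
done. lo=4 hi=4; A=2 3 6 7 8 9 15 11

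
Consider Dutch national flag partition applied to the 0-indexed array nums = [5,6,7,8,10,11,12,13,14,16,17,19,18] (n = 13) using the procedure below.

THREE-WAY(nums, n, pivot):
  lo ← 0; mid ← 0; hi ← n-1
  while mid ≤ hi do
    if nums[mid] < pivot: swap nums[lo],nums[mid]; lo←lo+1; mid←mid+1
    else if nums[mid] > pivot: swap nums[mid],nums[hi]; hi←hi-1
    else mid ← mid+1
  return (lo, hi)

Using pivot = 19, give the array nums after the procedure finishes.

pivot = 19; lo=0, mid=0, hi=12
nums[mid]=5<19: swap nums[0],nums[0]; lo=1,mid=1 → [5,6,7,8,10,11,12,13,14,16,17,19,18]
nums[mid]=6<19: swap nums[1],nums[1]; lo=2,mid=2 → [5,6,7,8,10,11,12,13,14,16,17,19,18]
nums[mid]=7<19: swap nums[2],nums[2]; lo=3,mid=3 → [5,6,7,8,10,11,12,13,14,16,17,19,18]
nums[mid]=8<19: swap nums[3],nums[3]; lo=4,mid=4 → [5,6,7,8,10,11,12,13,14,16,17,19,18]
nums[mid]=10<19: swap nums[4],nums[4]; lo=5,mid=5 → [5,6,7,8,10,11,12,13,14,16,17,19,18]
nums[mid]=11<19: swap nums[5],nums[5]; lo=6,mid=6 → [5,6,7,8,10,11,12,13,14,16,17,19,18]
nums[mid]=12<19: swap nums[6],nums[6]; lo=7,mid=7 → [5,6,7,8,10,11,12,13,14,16,17,19,18]
nums[mid]=13<19: swap nums[7],nums[7]; lo=8,mid=8 → [5,6,7,8,10,11,12,13,14,16,17,19,18]
nums[mid]=14<19: swap nums[8],nums[8]; lo=9,mid=9 → [5,6,7,8,10,11,12,13,14,16,17,19,18]
nums[mid]=16<19: swap nums[9],nums[9]; lo=10,mid=10 → [5,6,7,8,10,11,12,13,14,16,17,19,18]
nums[mid]=17<19: swap nums[10],nums[10]; lo=11,mid=11 → [5,6,7,8,10,11,12,13,14,16,17,19,18]
nums[mid]=19=19: mid=12
nums[mid]=18<19: swap nums[11],nums[12]; lo=12,mid=13 → [5,6,7,8,10,11,12,13,14,16,17,18,19]
end: lo=12, hi=12; nums = [5,6,7,8,10,11,12,13,14,16,17,18,19]

[5,6,7,8,10,11,12,13,14,16,17,18,19]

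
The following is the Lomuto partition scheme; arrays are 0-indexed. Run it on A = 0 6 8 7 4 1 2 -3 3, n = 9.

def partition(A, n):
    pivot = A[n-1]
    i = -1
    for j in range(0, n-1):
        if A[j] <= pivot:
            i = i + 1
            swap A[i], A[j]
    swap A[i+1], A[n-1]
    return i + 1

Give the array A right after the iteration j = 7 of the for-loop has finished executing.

0 1 2 -3 4 6 8 7 3

pivot = A[8] = 3; i = -1
j=0: A[0]=0 ≤ 3 → i=0, swap A[0],A[0] (no change) → 0 6 8 7 4 1 2 -3 3
j=1: A[1]=6 > 3 → no swap
j=2: A[2]=8 > 3 → no swap
j=3: A[3]=7 > 3 → no swap
j=4: A[4]=4 > 3 → no swap
j=5: A[5]=1 ≤ 3 → i=1, swap A[1],A[5] → 0 1 8 7 4 6 2 -3 3
j=6: A[6]=2 ≤ 3 → i=2, swap A[2],A[6] → 0 1 2 7 4 6 8 -3 3
j=7: A[7]=-3 ≤ 3 → i=3, swap A[3],A[7] → 0 1 2 -3 4 6 8 7 3
(after j=7) A = 0 1 2 -3 4 6 8 7 3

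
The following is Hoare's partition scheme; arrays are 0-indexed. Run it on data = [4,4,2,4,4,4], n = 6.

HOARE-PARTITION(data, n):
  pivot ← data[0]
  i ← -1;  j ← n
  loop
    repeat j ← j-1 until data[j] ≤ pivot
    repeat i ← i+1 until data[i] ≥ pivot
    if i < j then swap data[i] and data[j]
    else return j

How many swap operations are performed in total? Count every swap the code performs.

2

pivot=4
j stops at 5 (4), i stops at 0 (4); swap ⇒ [4,4,2,4,4,4]
j stops at 4 (4), i stops at 1 (4); swap ⇒ [4,4,2,4,4,4]
j stops at 3, i stops at 3; i≥j ⇒ return 3. data=[4,4,2,4,4,4]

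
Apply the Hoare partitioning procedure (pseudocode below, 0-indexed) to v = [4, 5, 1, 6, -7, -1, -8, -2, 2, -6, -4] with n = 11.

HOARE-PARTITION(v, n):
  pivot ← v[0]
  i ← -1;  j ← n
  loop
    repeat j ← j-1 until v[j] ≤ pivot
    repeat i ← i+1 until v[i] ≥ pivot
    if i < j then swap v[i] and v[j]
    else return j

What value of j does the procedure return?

pivot = v[0] = 4; i = -1, j = 11
j→10 (v[10]=-4≤4), i→0 (v[0]=4≥4); i<j, swap → [-4, 5, 1, 6, -7, -1, -8, -2, 2, -6, 4]
j→9 (v[9]=-6≤4), i→1 (v[1]=5≥4); i<j, swap → [-4, -6, 1, 6, -7, -1, -8, -2, 2, 5, 4]
j→8 (v[8]=2≤4), i→3 (v[3]=6≥4); i<j, swap → [-4, -6, 1, 2, -7, -1, -8, -2, 6, 5, 4]
j→7, i→8; i≥j, return j=7. v = [-4, -6, 1, 2, -7, -1, -8, -2, 6, 5, 4]

7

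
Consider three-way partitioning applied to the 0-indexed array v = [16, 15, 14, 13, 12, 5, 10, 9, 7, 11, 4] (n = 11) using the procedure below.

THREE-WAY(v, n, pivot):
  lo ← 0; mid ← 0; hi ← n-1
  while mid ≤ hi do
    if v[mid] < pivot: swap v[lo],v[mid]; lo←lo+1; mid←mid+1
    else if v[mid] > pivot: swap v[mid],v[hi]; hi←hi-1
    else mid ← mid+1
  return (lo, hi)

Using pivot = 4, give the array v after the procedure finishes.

pivot = 4; lo=0, mid=0, hi=10
v[mid]=16>4: swap v[0],v[10]; hi=9 → [4, 15, 14, 13, 12, 5, 10, 9, 7, 11, 16]
v[mid]=4=4: mid=1
v[mid]=15>4: swap v[1],v[9]; hi=8 → [4, 11, 14, 13, 12, 5, 10, 9, 7, 15, 16]
v[mid]=11>4: swap v[1],v[8]; hi=7 → [4, 7, 14, 13, 12, 5, 10, 9, 11, 15, 16]
v[mid]=7>4: swap v[1],v[7]; hi=6 → [4, 9, 14, 13, 12, 5, 10, 7, 11, 15, 16]
v[mid]=9>4: swap v[1],v[6]; hi=5 → [4, 10, 14, 13, 12, 5, 9, 7, 11, 15, 16]
v[mid]=10>4: swap v[1],v[5]; hi=4 → [4, 5, 14, 13, 12, 10, 9, 7, 11, 15, 16]
v[mid]=5>4: swap v[1],v[4]; hi=3 → [4, 12, 14, 13, 5, 10, 9, 7, 11, 15, 16]
v[mid]=12>4: swap v[1],v[3]; hi=2 → [4, 13, 14, 12, 5, 10, 9, 7, 11, 15, 16]
v[mid]=13>4: swap v[1],v[2]; hi=1 → [4, 14, 13, 12, 5, 10, 9, 7, 11, 15, 16]
v[mid]=14>4: swap v[1],v[1]; hi=0 → [4, 14, 13, 12, 5, 10, 9, 7, 11, 15, 16]
end: lo=0, hi=0; v = [4, 14, 13, 12, 5, 10, 9, 7, 11, 15, 16]

[4, 14, 13, 12, 5, 10, 9, 7, 11, 15, 16]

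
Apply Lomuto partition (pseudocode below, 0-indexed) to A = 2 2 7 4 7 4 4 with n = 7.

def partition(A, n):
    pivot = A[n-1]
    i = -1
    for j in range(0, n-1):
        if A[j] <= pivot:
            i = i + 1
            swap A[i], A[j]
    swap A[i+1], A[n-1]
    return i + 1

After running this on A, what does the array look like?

pivot=4, i=-1
j=0: 2≤4, i=0, swap(0,0) ⇒ 2 2 7 4 7 4 4
j=1: 2≤4, i=1, swap(1,1) ⇒ 2 2 7 4 7 4 4
j=2: 7>4, skip
j=3: 4≤4, i=2, swap(2,3) ⇒ 2 2 4 7 7 4 4
j=4: 7>4, skip
j=5: 4≤4, i=3, swap(3,5) ⇒ 2 2 4 4 7 7 4
swap(4,6) ⇒ 2 2 4 4 4 7 7; return 4

2 2 4 4 4 7 7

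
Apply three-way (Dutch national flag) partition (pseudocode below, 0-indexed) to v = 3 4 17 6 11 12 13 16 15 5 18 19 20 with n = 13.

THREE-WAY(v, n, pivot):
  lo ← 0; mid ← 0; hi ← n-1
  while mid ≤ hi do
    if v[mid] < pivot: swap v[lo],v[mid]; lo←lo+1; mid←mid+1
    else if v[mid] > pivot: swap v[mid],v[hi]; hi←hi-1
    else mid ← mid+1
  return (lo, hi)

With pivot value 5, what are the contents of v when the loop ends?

pivot = 5; lo=0, mid=0, hi=12
v[mid]=3<5: swap v[0],v[0]; lo=1,mid=1 → 3 4 17 6 11 12 13 16 15 5 18 19 20
v[mid]=4<5: swap v[1],v[1]; lo=2,mid=2 → 3 4 17 6 11 12 13 16 15 5 18 19 20
v[mid]=17>5: swap v[2],v[12]; hi=11 → 3 4 20 6 11 12 13 16 15 5 18 19 17
v[mid]=20>5: swap v[2],v[11]; hi=10 → 3 4 19 6 11 12 13 16 15 5 18 20 17
v[mid]=19>5: swap v[2],v[10]; hi=9 → 3 4 18 6 11 12 13 16 15 5 19 20 17
v[mid]=18>5: swap v[2],v[9]; hi=8 → 3 4 5 6 11 12 13 16 15 18 19 20 17
v[mid]=5=5: mid=3
v[mid]=6>5: swap v[3],v[8]; hi=7 → 3 4 5 15 11 12 13 16 6 18 19 20 17
v[mid]=15>5: swap v[3],v[7]; hi=6 → 3 4 5 16 11 12 13 15 6 18 19 20 17
v[mid]=16>5: swap v[3],v[6]; hi=5 → 3 4 5 13 11 12 16 15 6 18 19 20 17
v[mid]=13>5: swap v[3],v[5]; hi=4 → 3 4 5 12 11 13 16 15 6 18 19 20 17
v[mid]=12>5: swap v[3],v[4]; hi=3 → 3 4 5 11 12 13 16 15 6 18 19 20 17
v[mid]=11>5: swap v[3],v[3]; hi=2 → 3 4 5 11 12 13 16 15 6 18 19 20 17
end: lo=2, hi=2; v = 3 4 5 11 12 13 16 15 6 18 19 20 17

3 4 5 11 12 13 16 15 6 18 19 20 17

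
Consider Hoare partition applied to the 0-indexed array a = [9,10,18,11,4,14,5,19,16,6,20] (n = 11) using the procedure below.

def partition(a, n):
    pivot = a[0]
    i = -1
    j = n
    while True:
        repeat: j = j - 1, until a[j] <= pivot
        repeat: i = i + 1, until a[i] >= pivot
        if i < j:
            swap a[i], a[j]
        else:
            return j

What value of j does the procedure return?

2

pivot = a[0] = 9; i = -1, j = 11
j→9 (a[9]=6≤9), i→0 (a[0]=9≥9); i<j, swap → [6,10,18,11,4,14,5,19,16,9,20]
j→6 (a[6]=5≤9), i→1 (a[1]=10≥9); i<j, swap → [6,5,18,11,4,14,10,19,16,9,20]
j→4 (a[4]=4≤9), i→2 (a[2]=18≥9); i<j, swap → [6,5,4,11,18,14,10,19,16,9,20]
j→2, i→3; i≥j, return j=2. a = [6,5,4,11,18,14,10,19,16,9,20]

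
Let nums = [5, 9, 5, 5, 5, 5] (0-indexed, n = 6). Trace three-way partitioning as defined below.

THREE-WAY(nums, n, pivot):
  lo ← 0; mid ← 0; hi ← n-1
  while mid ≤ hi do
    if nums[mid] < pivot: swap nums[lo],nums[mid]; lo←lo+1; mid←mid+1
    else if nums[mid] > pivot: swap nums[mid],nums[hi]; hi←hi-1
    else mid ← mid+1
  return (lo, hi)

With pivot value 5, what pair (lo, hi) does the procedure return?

lo=0 mid=0 hi=5
5=5: mid=1
9>5: swap(1,5), hi=4 ⇒ [5, 5, 5, 5, 5, 9]
5=5: mid=2
5=5: mid=3
5=5: mid=4
5=5: mid=5
done. lo=0 hi=4; nums=[5, 5, 5, 5, 5, 9]

(0, 4)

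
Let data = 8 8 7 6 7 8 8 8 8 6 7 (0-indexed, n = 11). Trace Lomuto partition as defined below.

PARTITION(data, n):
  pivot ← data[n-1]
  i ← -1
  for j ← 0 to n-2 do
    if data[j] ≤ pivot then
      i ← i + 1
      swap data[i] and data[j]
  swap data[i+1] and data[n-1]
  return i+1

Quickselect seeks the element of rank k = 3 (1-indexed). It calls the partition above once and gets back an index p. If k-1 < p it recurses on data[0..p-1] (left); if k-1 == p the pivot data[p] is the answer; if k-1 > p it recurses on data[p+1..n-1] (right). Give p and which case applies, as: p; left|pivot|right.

pivot=7, i=-1
j=0: 8>7, skip
j=1: 8>7, skip
j=2: 7≤7, i=0, swap(0,2) ⇒ 7 8 8 6 7 8 8 8 8 6 7
j=3: 6≤7, i=1, swap(1,3) ⇒ 7 6 8 8 7 8 8 8 8 6 7
j=4: 7≤7, i=2, swap(2,4) ⇒ 7 6 7 8 8 8 8 8 8 6 7
j=5: 8>7, skip
j=6: 8>7, skip
j=7: 8>7, skip
j=8: 8>7, skip
j=9: 6≤7, i=3, swap(3,9) ⇒ 7 6 7 6 8 8 8 8 8 8 7
swap(4,10) ⇒ 7 6 7 6 7 8 8 8 8 8 8; return 4
p = 4; k-1 = 2 < 4 ⇒ left

4; left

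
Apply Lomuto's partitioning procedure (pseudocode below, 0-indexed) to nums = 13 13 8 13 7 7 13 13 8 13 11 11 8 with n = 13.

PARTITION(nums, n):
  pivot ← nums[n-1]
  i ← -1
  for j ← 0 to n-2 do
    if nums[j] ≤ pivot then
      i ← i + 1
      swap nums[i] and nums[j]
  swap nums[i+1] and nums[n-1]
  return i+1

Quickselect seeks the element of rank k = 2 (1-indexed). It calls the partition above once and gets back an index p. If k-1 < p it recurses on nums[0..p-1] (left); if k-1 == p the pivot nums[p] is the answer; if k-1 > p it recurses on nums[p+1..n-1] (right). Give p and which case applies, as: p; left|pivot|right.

pivot=8, i=-1
j=0: 13>8, skip
j=1: 13>8, skip
j=2: 8≤8, i=0, swap(0,2) ⇒ 8 13 13 13 7 7 13 13 8 13 11 11 8
j=3: 13>8, skip
j=4: 7≤8, i=1, swap(1,4) ⇒ 8 7 13 13 13 7 13 13 8 13 11 11 8
j=5: 7≤8, i=2, swap(2,5) ⇒ 8 7 7 13 13 13 13 13 8 13 11 11 8
j=6: 13>8, skip
j=7: 13>8, skip
j=8: 8≤8, i=3, swap(3,8) ⇒ 8 7 7 8 13 13 13 13 13 13 11 11 8
j=9: 13>8, skip
j=10: 11>8, skip
j=11: 11>8, skip
swap(4,12) ⇒ 8 7 7 8 8 13 13 13 13 13 11 11 13; return 4
p = 4; k-1 = 1 < 4 ⇒ left

4; left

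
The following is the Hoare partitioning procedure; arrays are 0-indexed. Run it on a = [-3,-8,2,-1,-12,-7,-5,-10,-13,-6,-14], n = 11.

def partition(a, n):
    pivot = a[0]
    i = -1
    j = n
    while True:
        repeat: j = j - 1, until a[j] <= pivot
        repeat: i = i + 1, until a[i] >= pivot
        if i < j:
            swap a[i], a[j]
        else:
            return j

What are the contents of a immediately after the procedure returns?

[-14,-8,-6,-13,-12,-7,-5,-10,-1,2,-3]

pivot=-3
j stops at 10 (-14), i stops at 0 (-3); swap ⇒ [-14,-8,2,-1,-12,-7,-5,-10,-13,-6,-3]
j stops at 9 (-6), i stops at 2 (2); swap ⇒ [-14,-8,-6,-1,-12,-7,-5,-10,-13,2,-3]
j stops at 8 (-13), i stops at 3 (-1); swap ⇒ [-14,-8,-6,-13,-12,-7,-5,-10,-1,2,-3]
j stops at 7, i stops at 8; i≥j ⇒ return 7. a=[-14,-8,-6,-13,-12,-7,-5,-10,-1,2,-3]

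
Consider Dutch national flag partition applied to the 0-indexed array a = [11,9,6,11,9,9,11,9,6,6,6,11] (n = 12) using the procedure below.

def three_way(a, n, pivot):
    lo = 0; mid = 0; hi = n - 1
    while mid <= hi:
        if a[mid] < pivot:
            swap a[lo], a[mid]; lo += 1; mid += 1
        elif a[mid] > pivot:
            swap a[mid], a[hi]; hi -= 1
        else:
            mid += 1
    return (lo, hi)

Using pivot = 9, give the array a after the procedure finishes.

pivot = 9; lo=0, mid=0, hi=11
a[mid]=11>9: swap a[0],a[11]; hi=10 → [11,9,6,11,9,9,11,9,6,6,6,11]
a[mid]=11>9: swap a[0],a[10]; hi=9 → [6,9,6,11,9,9,11,9,6,6,11,11]
a[mid]=6<9: swap a[0],a[0]; lo=1,mid=1 → [6,9,6,11,9,9,11,9,6,6,11,11]
a[mid]=9=9: mid=2
a[mid]=6<9: swap a[1],a[2]; lo=2,mid=3 → [6,6,9,11,9,9,11,9,6,6,11,11]
a[mid]=11>9: swap a[3],a[9]; hi=8 → [6,6,9,6,9,9,11,9,6,11,11,11]
a[mid]=6<9: swap a[2],a[3]; lo=3,mid=4 → [6,6,6,9,9,9,11,9,6,11,11,11]
a[mid]=9=9: mid=5
a[mid]=9=9: mid=6
a[mid]=11>9: swap a[6],a[8]; hi=7 → [6,6,6,9,9,9,6,9,11,11,11,11]
a[mid]=6<9: swap a[3],a[6]; lo=4,mid=7 → [6,6,6,6,9,9,9,9,11,11,11,11]
a[mid]=9=9: mid=8
end: lo=4, hi=7; a = [6,6,6,6,9,9,9,9,11,11,11,11]

[6,6,6,6,9,9,9,9,11,11,11,11]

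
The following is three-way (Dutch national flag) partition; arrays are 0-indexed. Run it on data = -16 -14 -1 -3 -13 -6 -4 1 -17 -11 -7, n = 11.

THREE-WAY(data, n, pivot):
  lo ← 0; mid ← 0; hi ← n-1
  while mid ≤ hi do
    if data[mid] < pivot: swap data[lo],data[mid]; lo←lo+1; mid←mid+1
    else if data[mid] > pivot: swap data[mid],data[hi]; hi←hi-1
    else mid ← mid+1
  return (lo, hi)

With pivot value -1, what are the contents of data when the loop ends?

-16 -14 -3 -13 -6 -4 -7 -17 -11 -1 1

pivot = -1; lo=0, mid=0, hi=10
data[mid]=-16<-1: swap data[0],data[0]; lo=1,mid=1 → -16 -14 -1 -3 -13 -6 -4 1 -17 -11 -7
data[mid]=-14<-1: swap data[1],data[1]; lo=2,mid=2 → -16 -14 -1 -3 -13 -6 -4 1 -17 -11 -7
data[mid]=-1=-1: mid=3
data[mid]=-3<-1: swap data[2],data[3]; lo=3,mid=4 → -16 -14 -3 -1 -13 -6 -4 1 -17 -11 -7
data[mid]=-13<-1: swap data[3],data[4]; lo=4,mid=5 → -16 -14 -3 -13 -1 -6 -4 1 -17 -11 -7
data[mid]=-6<-1: swap data[4],data[5]; lo=5,mid=6 → -16 -14 -3 -13 -6 -1 -4 1 -17 -11 -7
data[mid]=-4<-1: swap data[5],data[6]; lo=6,mid=7 → -16 -14 -3 -13 -6 -4 -1 1 -17 -11 -7
data[mid]=1>-1: swap data[7],data[10]; hi=9 → -16 -14 -3 -13 -6 -4 -1 -7 -17 -11 1
data[mid]=-7<-1: swap data[6],data[7]; lo=7,mid=8 → -16 -14 -3 -13 -6 -4 -7 -1 -17 -11 1
data[mid]=-17<-1: swap data[7],data[8]; lo=8,mid=9 → -16 -14 -3 -13 -6 -4 -7 -17 -1 -11 1
data[mid]=-11<-1: swap data[8],data[9]; lo=9,mid=10 → -16 -14 -3 -13 -6 -4 -7 -17 -11 -1 1
end: lo=9, hi=9; data = -16 -14 -3 -13 -6 -4 -7 -17 -11 -1 1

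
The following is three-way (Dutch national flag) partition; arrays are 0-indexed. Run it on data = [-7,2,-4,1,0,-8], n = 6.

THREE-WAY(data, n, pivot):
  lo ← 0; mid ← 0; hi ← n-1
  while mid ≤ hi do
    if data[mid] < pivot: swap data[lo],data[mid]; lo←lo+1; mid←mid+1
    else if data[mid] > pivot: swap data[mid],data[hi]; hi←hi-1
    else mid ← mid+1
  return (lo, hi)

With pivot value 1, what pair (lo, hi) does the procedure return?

lo=0 mid=0 hi=5
-7<1: swap(0,0), lo=1 mid=1 ⇒ [-7,2,-4,1,0,-8]
2>1: swap(1,5), hi=4 ⇒ [-7,-8,-4,1,0,2]
-8<1: swap(1,1), lo=2 mid=2 ⇒ [-7,-8,-4,1,0,2]
-4<1: swap(2,2), lo=3 mid=3 ⇒ [-7,-8,-4,1,0,2]
1=1: mid=4
0<1: swap(3,4), lo=4 mid=5 ⇒ [-7,-8,-4,0,1,2]
done. lo=4 hi=4; data=[-7,-8,-4,0,1,2]

(4, 4)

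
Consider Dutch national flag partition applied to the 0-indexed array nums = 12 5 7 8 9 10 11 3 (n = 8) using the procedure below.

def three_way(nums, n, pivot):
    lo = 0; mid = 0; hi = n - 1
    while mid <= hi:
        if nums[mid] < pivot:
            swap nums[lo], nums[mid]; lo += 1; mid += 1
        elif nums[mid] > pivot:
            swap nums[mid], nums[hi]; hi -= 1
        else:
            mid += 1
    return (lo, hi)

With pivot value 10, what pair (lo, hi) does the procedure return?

lo=0 mid=0 hi=7
12>10: swap(0,7), hi=6 ⇒ 3 5 7 8 9 10 11 12
3<10: swap(0,0), lo=1 mid=1 ⇒ 3 5 7 8 9 10 11 12
5<10: swap(1,1), lo=2 mid=2 ⇒ 3 5 7 8 9 10 11 12
7<10: swap(2,2), lo=3 mid=3 ⇒ 3 5 7 8 9 10 11 12
8<10: swap(3,3), lo=4 mid=4 ⇒ 3 5 7 8 9 10 11 12
9<10: swap(4,4), lo=5 mid=5 ⇒ 3 5 7 8 9 10 11 12
10=10: mid=6
11>10: swap(6,6), hi=5 ⇒ 3 5 7 8 9 10 11 12
done. lo=5 hi=5; nums=3 5 7 8 9 10 11 12

(5, 5)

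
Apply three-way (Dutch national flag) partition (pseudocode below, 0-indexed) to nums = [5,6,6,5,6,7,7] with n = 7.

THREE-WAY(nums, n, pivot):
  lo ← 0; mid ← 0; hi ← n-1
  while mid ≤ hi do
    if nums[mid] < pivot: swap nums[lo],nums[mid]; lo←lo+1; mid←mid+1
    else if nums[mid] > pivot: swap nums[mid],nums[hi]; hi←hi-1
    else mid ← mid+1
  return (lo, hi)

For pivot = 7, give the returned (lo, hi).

(5, 6)

lo=0 mid=0 hi=6
5<7: swap(0,0), lo=1 mid=1 ⇒ [5,6,6,5,6,7,7]
6<7: swap(1,1), lo=2 mid=2 ⇒ [5,6,6,5,6,7,7]
6<7: swap(2,2), lo=3 mid=3 ⇒ [5,6,6,5,6,7,7]
5<7: swap(3,3), lo=4 mid=4 ⇒ [5,6,6,5,6,7,7]
6<7: swap(4,4), lo=5 mid=5 ⇒ [5,6,6,5,6,7,7]
7=7: mid=6
7=7: mid=7
done. lo=5 hi=6; nums=[5,6,6,5,6,7,7]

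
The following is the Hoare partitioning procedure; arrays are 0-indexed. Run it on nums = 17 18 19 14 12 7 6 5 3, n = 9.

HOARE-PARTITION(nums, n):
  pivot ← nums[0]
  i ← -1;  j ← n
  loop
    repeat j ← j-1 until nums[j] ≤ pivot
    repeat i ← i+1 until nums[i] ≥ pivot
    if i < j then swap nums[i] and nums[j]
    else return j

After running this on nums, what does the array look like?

pivot=17
j stops at 8 (3), i stops at 0 (17); swap ⇒ 3 18 19 14 12 7 6 5 17
j stops at 7 (5), i stops at 1 (18); swap ⇒ 3 5 19 14 12 7 6 18 17
j stops at 6 (6), i stops at 2 (19); swap ⇒ 3 5 6 14 12 7 19 18 17
j stops at 5, i stops at 6; i≥j ⇒ return 5. nums=3 5 6 14 12 7 19 18 17

3 5 6 14 12 7 19 18 17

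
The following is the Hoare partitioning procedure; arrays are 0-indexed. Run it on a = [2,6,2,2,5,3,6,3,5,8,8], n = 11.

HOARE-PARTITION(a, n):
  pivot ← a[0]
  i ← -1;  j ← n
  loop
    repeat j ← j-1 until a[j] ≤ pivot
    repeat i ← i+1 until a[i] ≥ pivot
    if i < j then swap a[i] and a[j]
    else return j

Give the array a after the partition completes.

[2,2,6,2,5,3,6,3,5,8,8]

pivot = a[0] = 2; i = -1, j = 11
j→3 (a[3]=2≤2), i→0 (a[0]=2≥2); i<j, swap → [2,6,2,2,5,3,6,3,5,8,8]
j→2 (a[2]=2≤2), i→1 (a[1]=6≥2); i<j, swap → [2,2,6,2,5,3,6,3,5,8,8]
j→1, i→2; i≥j, return j=1. a = [2,2,6,2,5,3,6,3,5,8,8]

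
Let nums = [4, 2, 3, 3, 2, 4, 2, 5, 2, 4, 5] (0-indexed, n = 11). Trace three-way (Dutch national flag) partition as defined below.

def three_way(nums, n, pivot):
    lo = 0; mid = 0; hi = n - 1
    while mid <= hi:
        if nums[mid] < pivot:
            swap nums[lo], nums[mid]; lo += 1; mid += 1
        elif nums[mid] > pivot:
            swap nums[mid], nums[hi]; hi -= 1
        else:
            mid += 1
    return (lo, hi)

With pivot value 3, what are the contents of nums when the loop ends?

[2, 2, 2, 2, 3, 3, 5, 4, 4, 5, 4]

lo=0 mid=0 hi=10
4>3: swap(0,10), hi=9 ⇒ [5, 2, 3, 3, 2, 4, 2, 5, 2, 4, 4]
5>3: swap(0,9), hi=8 ⇒ [4, 2, 3, 3, 2, 4, 2, 5, 2, 5, 4]
4>3: swap(0,8), hi=7 ⇒ [2, 2, 3, 3, 2, 4, 2, 5, 4, 5, 4]
2<3: swap(0,0), lo=1 mid=1 ⇒ [2, 2, 3, 3, 2, 4, 2, 5, 4, 5, 4]
2<3: swap(1,1), lo=2 mid=2 ⇒ [2, 2, 3, 3, 2, 4, 2, 5, 4, 5, 4]
3=3: mid=3
3=3: mid=4
2<3: swap(2,4), lo=3 mid=5 ⇒ [2, 2, 2, 3, 3, 4, 2, 5, 4, 5, 4]
4>3: swap(5,7), hi=6 ⇒ [2, 2, 2, 3, 3, 5, 2, 4, 4, 5, 4]
5>3: swap(5,6), hi=5 ⇒ [2, 2, 2, 3, 3, 2, 5, 4, 4, 5, 4]
2<3: swap(3,5), lo=4 mid=6 ⇒ [2, 2, 2, 2, 3, 3, 5, 4, 4, 5, 4]
done. lo=4 hi=5; nums=[2, 2, 2, 2, 3, 3, 5, 4, 4, 5, 4]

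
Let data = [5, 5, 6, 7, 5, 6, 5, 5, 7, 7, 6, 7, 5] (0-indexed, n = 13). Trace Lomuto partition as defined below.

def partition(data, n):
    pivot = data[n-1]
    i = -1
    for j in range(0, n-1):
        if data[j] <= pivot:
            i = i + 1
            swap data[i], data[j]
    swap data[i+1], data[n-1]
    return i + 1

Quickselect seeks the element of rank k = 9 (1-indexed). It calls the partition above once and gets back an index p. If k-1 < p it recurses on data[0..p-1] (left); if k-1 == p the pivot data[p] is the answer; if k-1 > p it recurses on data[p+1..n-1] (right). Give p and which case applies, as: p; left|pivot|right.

pivot = data[12] = 5; i = -1
j=0: data[0]=5 ≤ 5 → i=0, swap data[0],data[0] (no change) → [5, 5, 6, 7, 5, 6, 5, 5, 7, 7, 6, 7, 5]
j=1: data[1]=5 ≤ 5 → i=1, swap data[1],data[1] (no change) → [5, 5, 6, 7, 5, 6, 5, 5, 7, 7, 6, 7, 5]
j=2: data[2]=6 > 5 → no swap
j=3: data[3]=7 > 5 → no swap
j=4: data[4]=5 ≤ 5 → i=2, swap data[2],data[4] → [5, 5, 5, 7, 6, 6, 5, 5, 7, 7, 6, 7, 5]
j=5: data[5]=6 > 5 → no swap
j=6: data[6]=5 ≤ 5 → i=3, swap data[3],data[6] → [5, 5, 5, 5, 6, 6, 7, 5, 7, 7, 6, 7, 5]
j=7: data[7]=5 ≤ 5 → i=4, swap data[4],data[7] → [5, 5, 5, 5, 5, 6, 7, 6, 7, 7, 6, 7, 5]
j=8: data[8]=7 > 5 → no swap
j=9: data[9]=7 > 5 → no swap
j=10: data[10]=6 > 5 → no swap
j=11: data[11]=7 > 5 → no swap
final swap data[5],data[12] → [5, 5, 5, 5, 5, 5, 7, 6, 7, 7, 6, 7, 6]; return 5
p = 5; k-1 = 8 > 5 ⇒ right

5; right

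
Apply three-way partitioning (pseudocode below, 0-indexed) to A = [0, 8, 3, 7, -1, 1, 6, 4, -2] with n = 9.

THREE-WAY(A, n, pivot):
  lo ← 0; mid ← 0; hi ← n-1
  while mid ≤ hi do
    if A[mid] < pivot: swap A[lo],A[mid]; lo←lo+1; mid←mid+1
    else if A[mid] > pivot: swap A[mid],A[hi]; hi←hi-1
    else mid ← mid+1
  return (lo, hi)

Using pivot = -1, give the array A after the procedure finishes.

pivot = -1; lo=0, mid=0, hi=8
A[mid]=0>-1: swap A[0],A[8]; hi=7 → [-2, 8, 3, 7, -1, 1, 6, 4, 0]
A[mid]=-2<-1: swap A[0],A[0]; lo=1,mid=1 → [-2, 8, 3, 7, -1, 1, 6, 4, 0]
A[mid]=8>-1: swap A[1],A[7]; hi=6 → [-2, 4, 3, 7, -1, 1, 6, 8, 0]
A[mid]=4>-1: swap A[1],A[6]; hi=5 → [-2, 6, 3, 7, -1, 1, 4, 8, 0]
A[mid]=6>-1: swap A[1],A[5]; hi=4 → [-2, 1, 3, 7, -1, 6, 4, 8, 0]
A[mid]=1>-1: swap A[1],A[4]; hi=3 → [-2, -1, 3, 7, 1, 6, 4, 8, 0]
A[mid]=-1=-1: mid=2
A[mid]=3>-1: swap A[2],A[3]; hi=2 → [-2, -1, 7, 3, 1, 6, 4, 8, 0]
A[mid]=7>-1: swap A[2],A[2]; hi=1 → [-2, -1, 7, 3, 1, 6, 4, 8, 0]
end: lo=1, hi=1; A = [-2, -1, 7, 3, 1, 6, 4, 8, 0]

[-2, -1, 7, 3, 1, 6, 4, 8, 0]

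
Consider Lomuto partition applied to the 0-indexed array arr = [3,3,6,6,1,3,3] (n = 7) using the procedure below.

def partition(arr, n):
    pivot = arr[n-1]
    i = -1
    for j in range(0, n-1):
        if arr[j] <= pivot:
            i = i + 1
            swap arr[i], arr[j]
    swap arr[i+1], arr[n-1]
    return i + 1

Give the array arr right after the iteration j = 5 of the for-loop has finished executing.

pivot = arr[6] = 3; i = -1
j=0: arr[0]=3 ≤ 3 → i=0, swap arr[0],arr[0] (no change) → [3,3,6,6,1,3,3]
j=1: arr[1]=3 ≤ 3 → i=1, swap arr[1],arr[1] (no change) → [3,3,6,6,1,3,3]
j=2: arr[2]=6 > 3 → no swap
j=3: arr[3]=6 > 3 → no swap
j=4: arr[4]=1 ≤ 3 → i=2, swap arr[2],arr[4] → [3,3,1,6,6,3,3]
j=5: arr[5]=3 ≤ 3 → i=3, swap arr[3],arr[5] → [3,3,1,3,6,6,3]
(after j=5) arr = [3,3,1,3,6,6,3]

[3,3,1,3,6,6,3]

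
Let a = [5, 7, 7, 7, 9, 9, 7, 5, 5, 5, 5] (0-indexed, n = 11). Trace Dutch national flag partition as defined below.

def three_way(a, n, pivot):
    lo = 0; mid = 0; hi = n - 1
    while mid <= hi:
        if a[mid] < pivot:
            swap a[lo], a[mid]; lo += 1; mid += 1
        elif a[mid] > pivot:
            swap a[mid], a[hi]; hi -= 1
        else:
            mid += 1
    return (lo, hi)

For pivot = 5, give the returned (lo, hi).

(0, 4)

lo=0 mid=0 hi=10
5=5: mid=1
7>5: swap(1,10), hi=9 ⇒ [5, 5, 7, 7, 9, 9, 7, 5, 5, 5, 7]
5=5: mid=2
7>5: swap(2,9), hi=8 ⇒ [5, 5, 5, 7, 9, 9, 7, 5, 5, 7, 7]
5=5: mid=3
7>5: swap(3,8), hi=7 ⇒ [5, 5, 5, 5, 9, 9, 7, 5, 7, 7, 7]
5=5: mid=4
9>5: swap(4,7), hi=6 ⇒ [5, 5, 5, 5, 5, 9, 7, 9, 7, 7, 7]
5=5: mid=5
9>5: swap(5,6), hi=5 ⇒ [5, 5, 5, 5, 5, 7, 9, 9, 7, 7, 7]
7>5: swap(5,5), hi=4 ⇒ [5, 5, 5, 5, 5, 7, 9, 9, 7, 7, 7]
done. lo=0 hi=4; a=[5, 5, 5, 5, 5, 7, 9, 9, 7, 7, 7]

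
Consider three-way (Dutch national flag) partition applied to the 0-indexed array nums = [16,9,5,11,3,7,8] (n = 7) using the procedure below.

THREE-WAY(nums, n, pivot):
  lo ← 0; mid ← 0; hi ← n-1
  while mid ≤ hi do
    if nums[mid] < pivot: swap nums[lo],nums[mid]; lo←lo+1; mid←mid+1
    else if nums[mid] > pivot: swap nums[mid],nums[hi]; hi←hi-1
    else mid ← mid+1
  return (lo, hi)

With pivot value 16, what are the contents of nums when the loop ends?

[9,5,11,3,7,8,16]

pivot = 16; lo=0, mid=0, hi=6
nums[mid]=16=16: mid=1
nums[mid]=9<16: swap nums[0],nums[1]; lo=1,mid=2 → [9,16,5,11,3,7,8]
nums[mid]=5<16: swap nums[1],nums[2]; lo=2,mid=3 → [9,5,16,11,3,7,8]
nums[mid]=11<16: swap nums[2],nums[3]; lo=3,mid=4 → [9,5,11,16,3,7,8]
nums[mid]=3<16: swap nums[3],nums[4]; lo=4,mid=5 → [9,5,11,3,16,7,8]
nums[mid]=7<16: swap nums[4],nums[5]; lo=5,mid=6 → [9,5,11,3,7,16,8]
nums[mid]=8<16: swap nums[5],nums[6]; lo=6,mid=7 → [9,5,11,3,7,8,16]
end: lo=6, hi=6; nums = [9,5,11,3,7,8,16]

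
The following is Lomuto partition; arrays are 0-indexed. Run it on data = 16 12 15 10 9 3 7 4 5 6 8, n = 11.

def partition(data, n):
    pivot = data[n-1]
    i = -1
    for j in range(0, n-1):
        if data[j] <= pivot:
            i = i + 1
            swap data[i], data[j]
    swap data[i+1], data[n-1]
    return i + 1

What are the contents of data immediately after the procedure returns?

pivot = data[10] = 8; i = -1
j=0: data[0]=16 > 8 → no swap
j=1: data[1]=12 > 8 → no swap
j=2: data[2]=15 > 8 → no swap
j=3: data[3]=10 > 8 → no swap
j=4: data[4]=9 > 8 → no swap
j=5: data[5]=3 ≤ 8 → i=0, swap data[0],data[5] → 3 12 15 10 9 16 7 4 5 6 8
j=6: data[6]=7 ≤ 8 → i=1, swap data[1],data[6] → 3 7 15 10 9 16 12 4 5 6 8
j=7: data[7]=4 ≤ 8 → i=2, swap data[2],data[7] → 3 7 4 10 9 16 12 15 5 6 8
j=8: data[8]=5 ≤ 8 → i=3, swap data[3],data[8] → 3 7 4 5 9 16 12 15 10 6 8
j=9: data[9]=6 ≤ 8 → i=4, swap data[4],data[9] → 3 7 4 5 6 16 12 15 10 9 8
final swap data[5],data[10] → 3 7 4 5 6 8 12 15 10 9 16; return 5

3 7 4 5 6 8 12 15 10 9 16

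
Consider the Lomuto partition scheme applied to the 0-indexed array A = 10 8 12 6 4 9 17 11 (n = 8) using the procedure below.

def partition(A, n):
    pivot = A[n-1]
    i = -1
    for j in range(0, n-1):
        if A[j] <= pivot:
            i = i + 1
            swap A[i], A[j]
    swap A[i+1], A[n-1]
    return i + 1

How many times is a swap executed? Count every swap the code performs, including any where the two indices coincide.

6

pivot=11, i=-1
j=0: 10≤11, i=0, swap(0,0) ⇒ 10 8 12 6 4 9 17 11
j=1: 8≤11, i=1, swap(1,1) ⇒ 10 8 12 6 4 9 17 11
j=2: 12>11, skip
j=3: 6≤11, i=2, swap(2,3) ⇒ 10 8 6 12 4 9 17 11
j=4: 4≤11, i=3, swap(3,4) ⇒ 10 8 6 4 12 9 17 11
j=5: 9≤11, i=4, swap(4,5) ⇒ 10 8 6 4 9 12 17 11
j=6: 17>11, skip
swap(5,7) ⇒ 10 8 6 4 9 11 17 12; return 5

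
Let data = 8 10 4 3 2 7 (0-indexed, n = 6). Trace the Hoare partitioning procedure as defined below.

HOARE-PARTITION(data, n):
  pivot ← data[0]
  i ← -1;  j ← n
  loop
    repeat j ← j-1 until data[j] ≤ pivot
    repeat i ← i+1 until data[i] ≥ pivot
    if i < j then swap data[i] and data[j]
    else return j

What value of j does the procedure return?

pivot = data[0] = 8; i = -1, j = 6
j→5 (data[5]=7≤8), i→0 (data[0]=8≥8); i<j, swap → 7 10 4 3 2 8
j→4 (data[4]=2≤8), i→1 (data[1]=10≥8); i<j, swap → 7 2 4 3 10 8
j→3, i→4; i≥j, return j=3. data = 7 2 4 3 10 8

3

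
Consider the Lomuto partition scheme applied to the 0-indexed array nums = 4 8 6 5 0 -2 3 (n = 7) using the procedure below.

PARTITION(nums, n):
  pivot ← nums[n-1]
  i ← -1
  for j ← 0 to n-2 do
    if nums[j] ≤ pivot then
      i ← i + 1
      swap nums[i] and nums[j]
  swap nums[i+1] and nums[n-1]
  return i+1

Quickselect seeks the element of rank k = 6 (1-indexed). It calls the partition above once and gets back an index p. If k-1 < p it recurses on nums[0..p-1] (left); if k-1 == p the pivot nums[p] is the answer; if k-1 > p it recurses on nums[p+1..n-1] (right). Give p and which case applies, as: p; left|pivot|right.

pivot = nums[6] = 3; i = -1
j=0: nums[0]=4 > 3 → no swap
j=1: nums[1]=8 > 3 → no swap
j=2: nums[2]=6 > 3 → no swap
j=3: nums[3]=5 > 3 → no swap
j=4: nums[4]=0 ≤ 3 → i=0, swap nums[0],nums[4] → 0 8 6 5 4 -2 3
j=5: nums[5]=-2 ≤ 3 → i=1, swap nums[1],nums[5] → 0 -2 6 5 4 8 3
final swap nums[2],nums[6] → 0 -2 3 5 4 8 6; return 2
p = 2; k-1 = 5 > 2 ⇒ right

2; right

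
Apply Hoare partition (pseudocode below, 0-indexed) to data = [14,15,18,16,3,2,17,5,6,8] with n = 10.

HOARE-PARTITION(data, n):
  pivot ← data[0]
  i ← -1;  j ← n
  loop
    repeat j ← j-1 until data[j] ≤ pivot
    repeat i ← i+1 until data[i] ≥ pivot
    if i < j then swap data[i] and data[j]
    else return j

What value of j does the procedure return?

4

pivot = data[0] = 14; i = -1, j = 10
j→9 (data[9]=8≤14), i→0 (data[0]=14≥14); i<j, swap → [8,15,18,16,3,2,17,5,6,14]
j→8 (data[8]=6≤14), i→1 (data[1]=15≥14); i<j, swap → [8,6,18,16,3,2,17,5,15,14]
j→7 (data[7]=5≤14), i→2 (data[2]=18≥14); i<j, swap → [8,6,5,16,3,2,17,18,15,14]
j→5 (data[5]=2≤14), i→3 (data[3]=16≥14); i<j, swap → [8,6,5,2,3,16,17,18,15,14]
j→4, i→5; i≥j, return j=4. data = [8,6,5,2,3,16,17,18,15,14]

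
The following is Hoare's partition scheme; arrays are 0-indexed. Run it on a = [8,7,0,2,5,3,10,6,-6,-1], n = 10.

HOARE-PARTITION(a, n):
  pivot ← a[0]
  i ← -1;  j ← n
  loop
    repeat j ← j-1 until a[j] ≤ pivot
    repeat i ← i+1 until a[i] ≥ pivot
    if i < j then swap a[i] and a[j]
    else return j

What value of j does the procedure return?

pivot = a[0] = 8; i = -1, j = 10
j→9 (a[9]=-1≤8), i→0 (a[0]=8≥8); i<j, swap → [-1,7,0,2,5,3,10,6,-6,8]
j→8 (a[8]=-6≤8), i→6 (a[6]=10≥8); i<j, swap → [-1,7,0,2,5,3,-6,6,10,8]
j→7, i→8; i≥j, return j=7. a = [-1,7,0,2,5,3,-6,6,10,8]

7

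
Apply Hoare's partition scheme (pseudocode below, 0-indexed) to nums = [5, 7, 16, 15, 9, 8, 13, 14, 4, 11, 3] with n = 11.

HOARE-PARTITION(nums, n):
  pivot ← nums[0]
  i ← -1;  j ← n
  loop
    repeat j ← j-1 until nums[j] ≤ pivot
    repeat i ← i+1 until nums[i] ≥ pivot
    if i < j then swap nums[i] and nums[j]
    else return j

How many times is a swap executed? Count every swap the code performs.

pivot = nums[0] = 5; i = -1, j = 11
j→10 (nums[10]=3≤5), i→0 (nums[0]=5≥5); i<j, swap → [3, 7, 16, 15, 9, 8, 13, 14, 4, 11, 5]
j→8 (nums[8]=4≤5), i→1 (nums[1]=7≥5); i<j, swap → [3, 4, 16, 15, 9, 8, 13, 14, 7, 11, 5]
j→1, i→2; i≥j, return j=1. nums = [3, 4, 16, 15, 9, 8, 13, 14, 7, 11, 5]

2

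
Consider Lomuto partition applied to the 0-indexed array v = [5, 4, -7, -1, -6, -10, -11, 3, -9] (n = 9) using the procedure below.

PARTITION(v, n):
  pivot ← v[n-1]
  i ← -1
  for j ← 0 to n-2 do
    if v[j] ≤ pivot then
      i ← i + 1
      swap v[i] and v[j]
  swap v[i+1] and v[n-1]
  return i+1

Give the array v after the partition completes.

[-10, -11, -9, -1, -6, 5, 4, 3, -7]

pivot = v[8] = -9; i = -1
j=0: v[0]=5 > -9 → no swap
j=1: v[1]=4 > -9 → no swap
j=2: v[2]=-7 > -9 → no swap
j=3: v[3]=-1 > -9 → no swap
j=4: v[4]=-6 > -9 → no swap
j=5: v[5]=-10 ≤ -9 → i=0, swap v[0],v[5] → [-10, 4, -7, -1, -6, 5, -11, 3, -9]
j=6: v[6]=-11 ≤ -9 → i=1, swap v[1],v[6] → [-10, -11, -7, -1, -6, 5, 4, 3, -9]
j=7: v[7]=3 > -9 → no swap
final swap v[2],v[8] → [-10, -11, -9, -1, -6, 5, 4, 3, -7]; return 2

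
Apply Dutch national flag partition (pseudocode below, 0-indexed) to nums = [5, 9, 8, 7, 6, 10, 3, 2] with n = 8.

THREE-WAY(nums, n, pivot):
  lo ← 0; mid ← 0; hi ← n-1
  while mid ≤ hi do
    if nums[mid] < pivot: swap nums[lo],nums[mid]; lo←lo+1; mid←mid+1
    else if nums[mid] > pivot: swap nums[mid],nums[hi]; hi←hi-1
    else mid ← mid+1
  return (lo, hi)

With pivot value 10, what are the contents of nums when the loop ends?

[5, 9, 8, 7, 6, 3, 2, 10]

lo=0 mid=0 hi=7
5<10: swap(0,0), lo=1 mid=1 ⇒ [5, 9, 8, 7, 6, 10, 3, 2]
9<10: swap(1,1), lo=2 mid=2 ⇒ [5, 9, 8, 7, 6, 10, 3, 2]
8<10: swap(2,2), lo=3 mid=3 ⇒ [5, 9, 8, 7, 6, 10, 3, 2]
7<10: swap(3,3), lo=4 mid=4 ⇒ [5, 9, 8, 7, 6, 10, 3, 2]
6<10: swap(4,4), lo=5 mid=5 ⇒ [5, 9, 8, 7, 6, 10, 3, 2]
10=10: mid=6
3<10: swap(5,6), lo=6 mid=7 ⇒ [5, 9, 8, 7, 6, 3, 10, 2]
2<10: swap(6,7), lo=7 mid=8 ⇒ [5, 9, 8, 7, 6, 3, 2, 10]
done. lo=7 hi=7; nums=[5, 9, 8, 7, 6, 3, 2, 10]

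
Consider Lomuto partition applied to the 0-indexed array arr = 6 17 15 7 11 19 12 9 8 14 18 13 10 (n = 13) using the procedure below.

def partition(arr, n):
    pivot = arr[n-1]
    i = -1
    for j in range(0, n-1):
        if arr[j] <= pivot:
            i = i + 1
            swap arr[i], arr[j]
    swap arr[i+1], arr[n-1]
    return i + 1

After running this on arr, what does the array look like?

6 7 9 8 10 19 12 15 17 14 18 13 11

pivot = arr[12] = 10; i = -1
j=0: arr[0]=6 ≤ 10 → i=0, swap arr[0],arr[0] (no change) → 6 17 15 7 11 19 12 9 8 14 18 13 10
j=1: arr[1]=17 > 10 → no swap
j=2: arr[2]=15 > 10 → no swap
j=3: arr[3]=7 ≤ 10 → i=1, swap arr[1],arr[3] → 6 7 15 17 11 19 12 9 8 14 18 13 10
j=4: arr[4]=11 > 10 → no swap
j=5: arr[5]=19 > 10 → no swap
j=6: arr[6]=12 > 10 → no swap
j=7: arr[7]=9 ≤ 10 → i=2, swap arr[2],arr[7] → 6 7 9 17 11 19 12 15 8 14 18 13 10
j=8: arr[8]=8 ≤ 10 → i=3, swap arr[3],arr[8] → 6 7 9 8 11 19 12 15 17 14 18 13 10
j=9: arr[9]=14 > 10 → no swap
j=10: arr[10]=18 > 10 → no swap
j=11: arr[11]=13 > 10 → no swap
final swap arr[4],arr[12] → 6 7 9 8 10 19 12 15 17 14 18 13 11; return 4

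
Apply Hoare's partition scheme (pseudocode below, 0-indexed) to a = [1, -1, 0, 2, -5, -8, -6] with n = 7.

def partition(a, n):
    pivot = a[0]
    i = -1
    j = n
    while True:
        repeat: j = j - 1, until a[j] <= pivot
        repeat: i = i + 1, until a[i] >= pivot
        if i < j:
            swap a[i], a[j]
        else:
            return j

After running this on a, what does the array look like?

[-6, -1, 0, -8, -5, 2, 1]

pivot = a[0] = 1; i = -1, j = 7
j→6 (a[6]=-6≤1), i→0 (a[0]=1≥1); i<j, swap → [-6, -1, 0, 2, -5, -8, 1]
j→5 (a[5]=-8≤1), i→3 (a[3]=2≥1); i<j, swap → [-6, -1, 0, -8, -5, 2, 1]
j→4, i→5; i≥j, return j=4. a = [-6, -1, 0, -8, -5, 2, 1]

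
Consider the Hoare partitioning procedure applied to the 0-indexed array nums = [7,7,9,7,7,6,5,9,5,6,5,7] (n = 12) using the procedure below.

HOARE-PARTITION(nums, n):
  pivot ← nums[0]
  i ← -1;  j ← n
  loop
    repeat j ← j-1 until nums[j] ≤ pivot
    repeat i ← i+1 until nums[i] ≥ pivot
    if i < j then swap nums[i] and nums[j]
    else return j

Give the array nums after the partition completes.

pivot=7
j stops at 11 (7), i stops at 0 (7); swap ⇒ [7,7,9,7,7,6,5,9,5,6,5,7]
j stops at 10 (5), i stops at 1 (7); swap ⇒ [7,5,9,7,7,6,5,9,5,6,7,7]
j stops at 9 (6), i stops at 2 (9); swap ⇒ [7,5,6,7,7,6,5,9,5,9,7,7]
j stops at 8 (5), i stops at 3 (7); swap ⇒ [7,5,6,5,7,6,5,9,7,9,7,7]
j stops at 6 (5), i stops at 4 (7); swap ⇒ [7,5,6,5,5,6,7,9,7,9,7,7]
j stops at 5, i stops at 6; i≥j ⇒ return 5. nums=[7,5,6,5,5,6,7,9,7,9,7,7]

[7,5,6,5,5,6,7,9,7,9,7,7]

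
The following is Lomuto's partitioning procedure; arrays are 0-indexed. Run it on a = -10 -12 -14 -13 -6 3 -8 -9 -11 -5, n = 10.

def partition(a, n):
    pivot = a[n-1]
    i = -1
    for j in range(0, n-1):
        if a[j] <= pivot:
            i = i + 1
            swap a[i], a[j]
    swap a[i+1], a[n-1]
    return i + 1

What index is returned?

pivot = a[9] = -5; i = -1
j=0: a[0]=-10 ≤ -5 → i=0, swap a[0],a[0] (no change) → -10 -12 -14 -13 -6 3 -8 -9 -11 -5
j=1: a[1]=-12 ≤ -5 → i=1, swap a[1],a[1] (no change) → -10 -12 -14 -13 -6 3 -8 -9 -11 -5
j=2: a[2]=-14 ≤ -5 → i=2, swap a[2],a[2] (no change) → -10 -12 -14 -13 -6 3 -8 -9 -11 -5
j=3: a[3]=-13 ≤ -5 → i=3, swap a[3],a[3] (no change) → -10 -12 -14 -13 -6 3 -8 -9 -11 -5
j=4: a[4]=-6 ≤ -5 → i=4, swap a[4],a[4] (no change) → -10 -12 -14 -13 -6 3 -8 -9 -11 -5
j=5: a[5]=3 > -5 → no swap
j=6: a[6]=-8 ≤ -5 → i=5, swap a[5],a[6] → -10 -12 -14 -13 -6 -8 3 -9 -11 -5
j=7: a[7]=-9 ≤ -5 → i=6, swap a[6],a[7] → -10 -12 -14 -13 -6 -8 -9 3 -11 -5
j=8: a[8]=-11 ≤ -5 → i=7, swap a[7],a[8] → -10 -12 -14 -13 -6 -8 -9 -11 3 -5
final swap a[8],a[9] → -10 -12 -14 -13 -6 -8 -9 -11 -5 3; return 8

8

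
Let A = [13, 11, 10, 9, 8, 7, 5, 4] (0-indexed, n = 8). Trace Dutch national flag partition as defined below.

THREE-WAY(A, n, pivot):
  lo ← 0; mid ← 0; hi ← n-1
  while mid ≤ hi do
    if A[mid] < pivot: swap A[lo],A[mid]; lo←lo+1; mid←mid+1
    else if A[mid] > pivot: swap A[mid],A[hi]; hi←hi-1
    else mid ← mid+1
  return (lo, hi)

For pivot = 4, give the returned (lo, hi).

lo=0 mid=0 hi=7
13>4: swap(0,7), hi=6 ⇒ [4, 11, 10, 9, 8, 7, 5, 13]
4=4: mid=1
11>4: swap(1,6), hi=5 ⇒ [4, 5, 10, 9, 8, 7, 11, 13]
5>4: swap(1,5), hi=4 ⇒ [4, 7, 10, 9, 8, 5, 11, 13]
7>4: swap(1,4), hi=3 ⇒ [4, 8, 10, 9, 7, 5, 11, 13]
8>4: swap(1,3), hi=2 ⇒ [4, 9, 10, 8, 7, 5, 11, 13]
9>4: swap(1,2), hi=1 ⇒ [4, 10, 9, 8, 7, 5, 11, 13]
10>4: swap(1,1), hi=0 ⇒ [4, 10, 9, 8, 7, 5, 11, 13]
done. lo=0 hi=0; A=[4, 10, 9, 8, 7, 5, 11, 13]

(0, 0)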